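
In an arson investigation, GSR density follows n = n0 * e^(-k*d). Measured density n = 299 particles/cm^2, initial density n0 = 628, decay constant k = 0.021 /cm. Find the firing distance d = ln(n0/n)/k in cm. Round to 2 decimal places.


GSR distance calculation:
n0/n = 628 / 299 = 2.100334
ln(n0/n) = 0.742096
d = 0.742096 / 0.021 = 35.34 cm

35.34


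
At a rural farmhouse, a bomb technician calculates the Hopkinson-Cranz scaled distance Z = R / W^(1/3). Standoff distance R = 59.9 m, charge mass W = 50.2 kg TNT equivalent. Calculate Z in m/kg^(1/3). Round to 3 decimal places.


Scaled distance calculation:
W^(1/3) = 50.2^(1/3) = 3.688937
Z = R / W^(1/3) = 59.9 / 3.688937
Z = 16.238 m/kg^(1/3)

16.238


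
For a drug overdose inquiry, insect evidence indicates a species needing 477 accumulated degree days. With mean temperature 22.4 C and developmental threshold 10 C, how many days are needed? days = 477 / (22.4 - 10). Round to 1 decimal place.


Insect development time:
Effective temperature = avg_temp - T_base = 22.4 - 10 = 12.4 C
Days = ADD / effective_temp = 477 / 12.4 = 38.5 days

38.5


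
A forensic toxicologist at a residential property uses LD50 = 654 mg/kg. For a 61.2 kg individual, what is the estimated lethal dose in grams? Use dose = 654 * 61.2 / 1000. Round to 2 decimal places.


Lethal dose calculation:
Lethal dose = LD50 * body_weight / 1000
= 654 * 61.2 / 1000
= 40024.8 / 1000
= 40.02 g

40.02


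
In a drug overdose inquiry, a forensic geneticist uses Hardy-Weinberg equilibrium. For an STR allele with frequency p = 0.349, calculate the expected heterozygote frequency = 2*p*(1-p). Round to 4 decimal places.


Hardy-Weinberg heterozygote frequency:
q = 1 - p = 1 - 0.349 = 0.651
2pq = 2 * 0.349 * 0.651 = 0.4544

0.4544


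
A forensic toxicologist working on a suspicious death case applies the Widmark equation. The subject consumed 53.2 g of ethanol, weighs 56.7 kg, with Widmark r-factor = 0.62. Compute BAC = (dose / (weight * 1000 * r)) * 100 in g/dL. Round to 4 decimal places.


Applying the Widmark formula:
BAC = (dose_g / (body_wt * 1000 * r)) * 100
Denominator = 56.7 * 1000 * 0.62 = 35154
BAC = (53.2 / 35154) * 100
BAC = 0.1513 g/dL

0.1513


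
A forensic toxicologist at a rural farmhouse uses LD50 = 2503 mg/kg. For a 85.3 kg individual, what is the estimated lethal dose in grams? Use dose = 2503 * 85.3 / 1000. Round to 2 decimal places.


Lethal dose calculation:
Lethal dose = LD50 * body_weight / 1000
= 2503 * 85.3 / 1000
= 213505.9 / 1000
= 213.51 g

213.51


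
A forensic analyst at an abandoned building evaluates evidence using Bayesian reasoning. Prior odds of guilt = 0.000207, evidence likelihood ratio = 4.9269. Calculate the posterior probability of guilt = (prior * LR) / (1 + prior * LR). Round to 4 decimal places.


Bayesian evidence evaluation:
Posterior odds = prior_odds * LR = 0.000207 * 4.9269 = 0.001019868
Posterior probability = posterior_odds / (1 + posterior_odds)
= 0.001019868 / (1 + 0.001019868)
= 0.001019868 / 1.001019868
= 0.0010

0.0010


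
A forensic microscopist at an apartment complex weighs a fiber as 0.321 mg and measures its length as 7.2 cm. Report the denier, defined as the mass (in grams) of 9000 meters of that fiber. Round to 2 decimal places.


Denier calculation:
Mass in grams = 0.321 mg / 1000 = 0.000321 g
Length in meters = 7.2 cm / 100 = 0.072 m
Linear density = mass / length = 0.000321 / 0.072 = 0.00445833 g/m
Denier = (g/m) * 9000 = 0.00445833 * 9000 = 40.12

40.12


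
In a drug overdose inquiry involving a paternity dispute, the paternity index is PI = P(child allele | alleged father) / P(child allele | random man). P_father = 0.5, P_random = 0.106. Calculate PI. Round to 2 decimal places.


Paternity Index calculation:
PI = P(allele|father) / P(allele|random)
PI = 0.5 / 0.106
PI = 4.72

4.72


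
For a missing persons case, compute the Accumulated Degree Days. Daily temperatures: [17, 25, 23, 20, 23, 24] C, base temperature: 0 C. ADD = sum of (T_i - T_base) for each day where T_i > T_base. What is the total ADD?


Computing ADD day by day:
Day 1: max(0, 17 - 0) = 17
Day 2: max(0, 25 - 0) = 25
Day 3: max(0, 23 - 0) = 23
Day 4: max(0, 20 - 0) = 20
Day 5: max(0, 23 - 0) = 23
Day 6: max(0, 24 - 0) = 24
Total ADD = 132

132


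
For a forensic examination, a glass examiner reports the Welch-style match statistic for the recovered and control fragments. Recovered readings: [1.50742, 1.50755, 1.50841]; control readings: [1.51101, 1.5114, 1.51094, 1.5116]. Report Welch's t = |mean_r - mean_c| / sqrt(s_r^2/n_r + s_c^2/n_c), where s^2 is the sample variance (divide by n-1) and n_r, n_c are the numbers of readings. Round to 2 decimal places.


Welch's t-criterion for glass RI comparison:
Recovered mean = sum / n_r = 4.52338 / 3 = 1.5077933
Control mean = sum / n_c = 6.04495 / 4 = 1.5112375
Recovered sample variance s_r^2 = 2.89433e-07
Control sample variance s_c^2 = 9.93583e-08
Welch SE (unpooled) = sqrt(s_r^2/n_r + s_c^2/n_c) = sqrt(9.64778e-08 + 2.48396e-08) = sqrt(1.21317e-07) = 0.000348306
|mean_r - mean_c| = 0.00344417
t = 0.00344417 / 0.000348306 = 9.89

9.89


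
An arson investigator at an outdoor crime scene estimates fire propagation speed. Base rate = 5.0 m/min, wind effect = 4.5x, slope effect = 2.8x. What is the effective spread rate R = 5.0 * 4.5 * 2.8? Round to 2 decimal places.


Fire spread rate calculation:
R = R0 * wind_factor * slope_factor
= 5.0 * 4.5 * 2.8
= 22.5 * 2.8
= 63.00 m/min

63.00


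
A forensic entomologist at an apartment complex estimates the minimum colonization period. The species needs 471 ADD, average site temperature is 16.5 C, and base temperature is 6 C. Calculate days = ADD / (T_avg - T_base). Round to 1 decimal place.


Insect development time:
Effective temperature = avg_temp - T_base = 16.5 - 6 = 10.5 C
Days = ADD / effective_temp = 471 / 10.5 = 44.9 days

44.9


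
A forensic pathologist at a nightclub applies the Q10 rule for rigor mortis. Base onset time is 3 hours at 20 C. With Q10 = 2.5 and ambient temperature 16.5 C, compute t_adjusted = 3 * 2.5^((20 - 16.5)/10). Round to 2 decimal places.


Rigor mortis time adjustment:
Exponent = (T_ref - T_actual) / 10 = (20 - 16.5) / 10 = 0.35
Q10 factor = 2.5^0.35 = 1.37809
t_adjusted = 3 * 1.37809 = 4.13 hours

4.13


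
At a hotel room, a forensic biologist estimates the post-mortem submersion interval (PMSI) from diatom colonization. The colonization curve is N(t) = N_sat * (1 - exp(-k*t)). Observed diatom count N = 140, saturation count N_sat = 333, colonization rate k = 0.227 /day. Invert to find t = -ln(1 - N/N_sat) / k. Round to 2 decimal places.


PMSI from diatom colonization curve:
N / N_sat = 140 / 333 = 0.42042
1 - N/N_sat = 0.57958
ln(1 - N/N_sat) = -0.545452
t = -ln(1 - N/N_sat) / k = -(-0.545452) / 0.227 = 2.40 days

2.40


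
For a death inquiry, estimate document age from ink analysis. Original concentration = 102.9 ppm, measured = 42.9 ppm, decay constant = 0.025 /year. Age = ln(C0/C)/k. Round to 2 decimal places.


Document age estimation:
C0/C = 102.9 / 42.9 = 2.398601
ln(C0/C) = 0.874886
t = 0.874886 / 0.025 = 35.00 years

35.00


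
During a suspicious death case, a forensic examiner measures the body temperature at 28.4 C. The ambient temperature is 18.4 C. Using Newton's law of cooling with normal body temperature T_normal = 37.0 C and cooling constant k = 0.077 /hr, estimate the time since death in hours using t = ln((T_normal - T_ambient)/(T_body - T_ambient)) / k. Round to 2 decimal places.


Using Newton's law of cooling:
t = ln((T_normal - T_ambient) / (T_body - T_ambient)) / k
T_normal - T_ambient = 18.6
T_body - T_ambient = 10.0
Ratio = 1.86
ln(ratio) = 0.620576
t = 0.620576 / 0.077 = 8.06 hours

8.06


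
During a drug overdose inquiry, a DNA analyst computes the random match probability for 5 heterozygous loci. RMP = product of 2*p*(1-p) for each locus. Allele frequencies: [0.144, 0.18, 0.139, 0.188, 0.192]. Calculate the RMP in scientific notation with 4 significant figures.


Computing RMP for 5 loci:
Locus 1: 2 * 0.144 * 0.856 = 0.246528
Locus 2: 2 * 0.18 * 0.82 = 0.2952
Locus 3: 2 * 0.139 * 0.861 = 0.239358
Locus 4: 2 * 0.188 * 0.812 = 0.305312
Locus 5: 2 * 0.192 * 0.808 = 0.310272
RMP = 1.650e-03

1.650e-03


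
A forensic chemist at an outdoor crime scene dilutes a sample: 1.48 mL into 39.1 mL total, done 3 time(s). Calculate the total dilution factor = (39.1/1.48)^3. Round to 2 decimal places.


Dilution factor calculation:
Single dilution = V_total / V_sample = 39.1 / 1.48 ≈ 26.418919
Number of dilutions = 3
Total DF = (39.1 / 1.48)^3 (full precision, rounded at the end) = 18439.33

18439.33


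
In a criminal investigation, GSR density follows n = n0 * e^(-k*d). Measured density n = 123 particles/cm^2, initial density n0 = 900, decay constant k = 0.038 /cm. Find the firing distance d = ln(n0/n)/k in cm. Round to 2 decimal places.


GSR distance calculation:
n0/n = 900 / 123 = 7.317073
ln(n0/n) = 1.99021
d = 1.99021 / 0.038 = 52.37 cm

52.37


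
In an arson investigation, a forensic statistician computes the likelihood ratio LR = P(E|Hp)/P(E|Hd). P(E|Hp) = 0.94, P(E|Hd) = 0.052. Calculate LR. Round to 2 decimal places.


Likelihood ratio calculation:
LR = P(E|Hp) / P(E|Hd)
LR = 0.94 / 0.052
LR = 18.08

18.08


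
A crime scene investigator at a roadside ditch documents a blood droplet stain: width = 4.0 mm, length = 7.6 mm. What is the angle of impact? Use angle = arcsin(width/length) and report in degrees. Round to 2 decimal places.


Blood spatter impact angle calculation:
width / length = 4.0 / 7.6 = 0.526316
angle = arcsin(0.526316)
angle = 31.76 degrees

31.76


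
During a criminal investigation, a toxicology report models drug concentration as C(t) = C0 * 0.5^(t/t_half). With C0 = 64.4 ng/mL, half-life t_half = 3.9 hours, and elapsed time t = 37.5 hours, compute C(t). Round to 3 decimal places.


Drug concentration decay:
Number of half-lives = t / t_half = 37.5 / 3.9 = 9.615385
Decay factor = 0.5^9.615385 = 0.00127491
C(t) = 64.4 * 0.00127491 = 0.082 ng/mL

0.082


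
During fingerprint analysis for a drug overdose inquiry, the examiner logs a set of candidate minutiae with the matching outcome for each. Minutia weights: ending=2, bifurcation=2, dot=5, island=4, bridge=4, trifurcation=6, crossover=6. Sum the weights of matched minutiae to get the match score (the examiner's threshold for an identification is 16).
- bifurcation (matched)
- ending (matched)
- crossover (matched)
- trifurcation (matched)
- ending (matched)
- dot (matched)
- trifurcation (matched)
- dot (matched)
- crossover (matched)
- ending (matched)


Weighted minutiae match score:
  bifurcation: matched, +2 (running total 2)
  ending: matched, +2 (running total 4)
  crossover: matched, +6 (running total 10)
  trifurcation: matched, +6 (running total 16)
  ending: matched, +2 (running total 18)
  dot: matched, +5 (running total 23)
  trifurcation: matched, +6 (running total 29)
  dot: matched, +5 (running total 34)
  crossover: matched, +6 (running total 40)
  ending: matched, +2 (running total 42)
Total score = 42
Threshold = 16; verdict = identification

42


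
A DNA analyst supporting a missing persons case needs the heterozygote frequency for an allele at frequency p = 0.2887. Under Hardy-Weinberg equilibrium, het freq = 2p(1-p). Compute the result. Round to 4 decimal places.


Hardy-Weinberg heterozygote frequency:
q = 1 - p = 1 - 0.2887 = 0.7113
2pq = 2 * 0.2887 * 0.7113 = 0.4107

0.4107


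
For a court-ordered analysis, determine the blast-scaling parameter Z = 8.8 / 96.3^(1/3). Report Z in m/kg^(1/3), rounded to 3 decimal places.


Scaled distance calculation:
W^(1/3) = 96.3^(1/3) = 4.583622
Z = R / W^(1/3) = 8.8 / 4.583622
Z = 1.920 m/kg^(1/3)

1.920


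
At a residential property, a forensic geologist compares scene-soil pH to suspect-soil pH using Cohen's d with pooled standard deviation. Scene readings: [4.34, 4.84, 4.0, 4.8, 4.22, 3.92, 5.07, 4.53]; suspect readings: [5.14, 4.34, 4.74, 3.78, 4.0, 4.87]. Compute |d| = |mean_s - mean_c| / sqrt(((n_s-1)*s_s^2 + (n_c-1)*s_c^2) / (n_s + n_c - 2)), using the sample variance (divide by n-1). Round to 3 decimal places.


Pooled-variance Cohen's d for soil pH comparison:
Scene mean = 35.72 / 8 = 4.465
Suspect mean = 26.87 / 6 = 4.478333
Scene sample variance s_s^2 = 0.173143
Suspect sample variance s_c^2 = 0.279057
Pooled variance = ((n_s-1)*s_s^2 + (n_c-1)*s_c^2) / (n_s + n_c - 2) = 0.217274
Pooled SD = sqrt(0.217274) = 0.466127
Mean difference = -0.013333
|d| = |-0.013333| / 0.466127 = 0.029

0.029


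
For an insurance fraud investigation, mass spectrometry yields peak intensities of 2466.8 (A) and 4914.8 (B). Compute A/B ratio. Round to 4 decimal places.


Spectral peak ratio:
Peak A = 2466.8 counts
Peak B = 4914.8 counts
Ratio = 2466.8 / 4914.8 = 0.5019

0.5019


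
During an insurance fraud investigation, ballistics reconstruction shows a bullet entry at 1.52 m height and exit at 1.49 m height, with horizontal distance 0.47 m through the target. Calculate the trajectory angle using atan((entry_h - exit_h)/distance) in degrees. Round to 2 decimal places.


Bullet trajectory angle:
Height difference = 1.52 - 1.49 = 0.03 m
angle = atan(0.03 / 0.47)
angle = atan(0.06383)
angle = 3.65 degrees

3.65


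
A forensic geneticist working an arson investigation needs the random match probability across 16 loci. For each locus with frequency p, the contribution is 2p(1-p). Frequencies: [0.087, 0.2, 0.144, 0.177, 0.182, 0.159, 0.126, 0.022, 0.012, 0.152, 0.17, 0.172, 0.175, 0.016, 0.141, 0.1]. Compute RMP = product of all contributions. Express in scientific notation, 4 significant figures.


Computing RMP for 16 loci:
Locus 1: 2 * 0.087 * 0.913 = 0.158862
Locus 2: 2 * 0.2 * 0.8 = 0.32
Locus 3: 2 * 0.144 * 0.856 = 0.246528
Locus 4: 2 * 0.177 * 0.823 = 0.291342
Locus 5: 2 * 0.182 * 0.818 = 0.297752
Locus 6: 2 * 0.159 * 0.841 = 0.267438
Locus 7: 2 * 0.126 * 0.874 = 0.220248
Locus 8: 2 * 0.022 * 0.978 = 0.043032
Locus 9: 2 * 0.012 * 0.988 = 0.023712
Locus 10: 2 * 0.152 * 0.848 = 0.257792
Locus 11: 2 * 0.17 * 0.83 = 0.2822
Locus 12: 2 * 0.172 * 0.828 = 0.284832
Locus 13: 2 * 0.175 * 0.825 = 0.28875
Locus 14: 2 * 0.016 * 0.984 = 0.031488
Locus 15: 2 * 0.141 * 0.859 = 0.242238
Locus 16: 2 * 0.1 * 0.9 = 0.18
RMP = 5.368e-13

5.368e-13


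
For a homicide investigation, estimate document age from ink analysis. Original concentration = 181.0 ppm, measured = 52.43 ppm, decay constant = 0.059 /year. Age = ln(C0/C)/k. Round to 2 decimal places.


Document age estimation:
C0/C = 181.0 / 52.43 = 3.452222
ln(C0/C) = 1.239018
t = 1.239018 / 0.059 = 21.00 years

21.00


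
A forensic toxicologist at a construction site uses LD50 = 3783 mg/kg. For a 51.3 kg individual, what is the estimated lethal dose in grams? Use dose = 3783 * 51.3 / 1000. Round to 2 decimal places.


Lethal dose calculation:
Lethal dose = LD50 * body_weight / 1000
= 3783 * 51.3 / 1000
= 194067.9 / 1000
= 194.07 g

194.07


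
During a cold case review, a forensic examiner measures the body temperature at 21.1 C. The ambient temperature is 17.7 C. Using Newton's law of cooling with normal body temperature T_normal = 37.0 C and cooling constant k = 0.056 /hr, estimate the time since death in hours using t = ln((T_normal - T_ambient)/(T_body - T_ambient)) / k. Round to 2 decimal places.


Using Newton's law of cooling:
t = ln((T_normal - T_ambient) / (T_body - T_ambient)) / k
T_normal - T_ambient = 19.3
T_body - T_ambient = 3.4
Ratio = 5.676471
ln(ratio) = 1.73633
t = 1.73633 / 0.056 = 31.01 hours

31.01


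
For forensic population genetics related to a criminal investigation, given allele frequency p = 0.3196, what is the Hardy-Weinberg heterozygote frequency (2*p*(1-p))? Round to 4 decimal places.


Hardy-Weinberg heterozygote frequency:
q = 1 - p = 1 - 0.3196 = 0.6804
2pq = 2 * 0.3196 * 0.6804 = 0.4349

0.4349


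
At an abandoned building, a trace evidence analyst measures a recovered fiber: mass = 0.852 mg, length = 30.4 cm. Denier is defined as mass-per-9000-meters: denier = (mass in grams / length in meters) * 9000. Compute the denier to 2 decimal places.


Denier calculation:
Mass in grams = 0.852 mg / 1000 = 0.000852 g
Length in meters = 30.4 cm / 100 = 0.304 m
Linear density = mass / length = 0.000852 / 0.304 = 0.00280263 g/m
Denier = (g/m) * 9000 = 0.00280263 * 9000 = 25.22

25.22


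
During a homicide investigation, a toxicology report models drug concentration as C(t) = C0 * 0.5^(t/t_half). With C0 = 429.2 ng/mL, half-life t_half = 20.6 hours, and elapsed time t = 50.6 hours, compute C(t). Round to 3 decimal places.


Drug concentration decay:
Number of half-lives = t / t_half = 50.6 / 20.6 = 2.456311
Decay factor = 0.5^2.456311 = 0.18221189
C(t) = 429.2 * 0.18221189 = 78.205 ng/mL

78.205


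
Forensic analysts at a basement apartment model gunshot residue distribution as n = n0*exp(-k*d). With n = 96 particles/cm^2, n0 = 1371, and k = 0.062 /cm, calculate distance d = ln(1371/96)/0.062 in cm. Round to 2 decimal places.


GSR distance calculation:
n0/n = 1371 / 96 = 14.28125
ln(n0/n) = 2.658947
d = 2.658947 / 0.062 = 42.89 cm

42.89


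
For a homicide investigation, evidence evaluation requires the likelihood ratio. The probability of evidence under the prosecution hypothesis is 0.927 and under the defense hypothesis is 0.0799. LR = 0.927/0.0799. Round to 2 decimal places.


Likelihood ratio calculation:
LR = P(E|Hp) / P(E|Hd)
LR = 0.927 / 0.0799
LR = 11.60

11.60


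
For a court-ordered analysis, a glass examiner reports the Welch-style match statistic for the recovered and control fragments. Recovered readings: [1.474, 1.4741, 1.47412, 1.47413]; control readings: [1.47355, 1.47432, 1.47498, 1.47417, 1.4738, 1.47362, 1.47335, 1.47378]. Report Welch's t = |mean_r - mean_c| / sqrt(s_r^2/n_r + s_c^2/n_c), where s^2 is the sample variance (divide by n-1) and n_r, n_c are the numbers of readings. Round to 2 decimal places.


Welch's t-criterion for glass RI comparison:
Recovered mean = sum / n_r = 5.89635 / 4 = 1.4740875
Control mean = sum / n_c = 11.79157 / 8 = 1.4739463
Recovered sample variance s_r^2 = 3.55833e-09
Control sample variance s_c^2 = 2.75198e-07
Welch SE (unpooled) = sqrt(s_r^2/n_r + s_c^2/n_c) = sqrt(8.89583e-10 + 3.43998e-08) = sqrt(3.52894e-08) = 0.000187855
|mean_r - mean_c| = 0.00014125
t = 0.00014125 / 0.000187855 = 0.75

0.75


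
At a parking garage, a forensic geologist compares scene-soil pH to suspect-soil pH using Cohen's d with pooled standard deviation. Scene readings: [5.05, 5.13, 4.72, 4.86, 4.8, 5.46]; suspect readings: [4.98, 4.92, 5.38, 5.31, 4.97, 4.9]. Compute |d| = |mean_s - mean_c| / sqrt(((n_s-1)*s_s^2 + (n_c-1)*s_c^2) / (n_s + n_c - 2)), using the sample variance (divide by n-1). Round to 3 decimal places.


Pooled-variance Cohen's d for soil pH comparison:
Scene mean = 30.02 / 6 = 5.003333
Suspect mean = 30.46 / 6 = 5.076667
Scene sample variance s_s^2 = 0.073787
Suspect sample variance s_c^2 = 0.044587
Pooled variance = ((n_s-1)*s_s^2 + (n_c-1)*s_c^2) / (n_s + n_c - 2) = 0.059187
Pooled SD = sqrt(0.059187) = 0.243284
Mean difference = -0.073333
|d| = |-0.073333| / 0.243284 = 0.301

0.301


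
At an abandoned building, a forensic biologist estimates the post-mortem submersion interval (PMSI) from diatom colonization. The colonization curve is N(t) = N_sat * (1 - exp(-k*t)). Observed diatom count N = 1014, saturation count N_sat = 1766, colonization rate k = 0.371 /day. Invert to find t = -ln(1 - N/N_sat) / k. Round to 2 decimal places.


PMSI from diatom colonization curve:
N / N_sat = 1014 / 1766 = 0.574179
1 - N/N_sat = 0.425821
ln(1 - N/N_sat) = -0.853736
t = -ln(1 - N/N_sat) / k = -(-0.853736) / 0.371 = 2.30 days

2.30


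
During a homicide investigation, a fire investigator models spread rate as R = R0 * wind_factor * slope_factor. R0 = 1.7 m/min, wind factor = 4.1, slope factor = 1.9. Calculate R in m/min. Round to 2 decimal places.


Fire spread rate calculation:
R = R0 * wind_factor * slope_factor
= 1.7 * 4.1 * 1.9
= 6.97 * 1.9
= 13.24 m/min

13.24


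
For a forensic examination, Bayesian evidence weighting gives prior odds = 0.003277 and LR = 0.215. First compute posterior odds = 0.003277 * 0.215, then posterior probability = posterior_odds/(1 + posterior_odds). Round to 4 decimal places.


Bayesian evidence evaluation:
Posterior odds = prior_odds * LR = 0.003277 * 0.215 = 0.000704555
Posterior probability = posterior_odds / (1 + posterior_odds)
= 0.000704555 / (1 + 0.000704555)
= 0.000704555 / 1.000704555
= 0.0007

0.0007


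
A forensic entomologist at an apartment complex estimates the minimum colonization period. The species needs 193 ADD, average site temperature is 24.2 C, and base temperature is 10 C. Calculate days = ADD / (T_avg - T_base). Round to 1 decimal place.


Insect development time:
Effective temperature = avg_temp - T_base = 24.2 - 10 = 14.2 C
Days = ADD / effective_temp = 193 / 14.2 = 13.6 days

13.6


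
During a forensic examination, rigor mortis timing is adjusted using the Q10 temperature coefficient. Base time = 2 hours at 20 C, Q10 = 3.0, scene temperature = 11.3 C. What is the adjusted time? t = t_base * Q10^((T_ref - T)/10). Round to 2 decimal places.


Rigor mortis time adjustment:
Exponent = (T_ref - T_actual) / 10 = (20 - 11.3) / 10 = 0.87
Q10 factor = 3.0^0.87 = 2.60073
t_adjusted = 2 * 2.60073 = 5.20 hours

5.20


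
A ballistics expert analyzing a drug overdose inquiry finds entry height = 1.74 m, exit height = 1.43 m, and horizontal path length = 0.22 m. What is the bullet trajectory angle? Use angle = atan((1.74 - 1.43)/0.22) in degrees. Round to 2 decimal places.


Bullet trajectory angle:
Height difference = 1.74 - 1.43 = 0.31 m
angle = atan(0.31 / 0.22)
angle = atan(1.409091)
angle = 54.64 degrees

54.64


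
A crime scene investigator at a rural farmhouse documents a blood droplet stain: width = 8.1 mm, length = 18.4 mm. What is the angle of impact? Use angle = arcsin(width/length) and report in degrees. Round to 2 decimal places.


Blood spatter impact angle calculation:
width / length = 8.1 / 18.4 = 0.440217
angle = arcsin(0.440217)
angle = 26.12 degrees

26.12


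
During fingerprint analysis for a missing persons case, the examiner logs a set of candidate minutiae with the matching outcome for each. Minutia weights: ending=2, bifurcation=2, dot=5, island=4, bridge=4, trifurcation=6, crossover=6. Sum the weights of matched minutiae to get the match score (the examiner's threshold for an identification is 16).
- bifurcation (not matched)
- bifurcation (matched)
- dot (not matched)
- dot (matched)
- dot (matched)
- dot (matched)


Weighted minutiae match score:
  bifurcation: not matched, +0
  bifurcation: matched, +2 (running total 2)
  dot: not matched, +0
  dot: matched, +5 (running total 7)
  dot: matched, +5 (running total 12)
  dot: matched, +5 (running total 17)
Total score = 17
Threshold = 16; verdict = identification

17


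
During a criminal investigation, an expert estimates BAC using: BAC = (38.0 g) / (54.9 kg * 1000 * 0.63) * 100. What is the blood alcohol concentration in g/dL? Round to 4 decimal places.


Applying the Widmark formula:
BAC = (dose_g / (body_wt * 1000 * r)) * 100
Denominator = 54.9 * 1000 * 0.63 = 34587
BAC = (38.0 / 34587) * 100
BAC = 0.1099 g/dL

0.1099


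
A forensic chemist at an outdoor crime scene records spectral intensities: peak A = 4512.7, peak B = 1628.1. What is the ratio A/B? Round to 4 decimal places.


Spectral peak ratio:
Peak A = 4512.7 counts
Peak B = 1628.1 counts
Ratio = 4512.7 / 1628.1 = 2.7718

2.7718


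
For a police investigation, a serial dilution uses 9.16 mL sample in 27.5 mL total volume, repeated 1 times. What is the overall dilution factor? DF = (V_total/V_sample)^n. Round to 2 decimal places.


Dilution factor calculation:
Single dilution = V_total / V_sample = 27.5 / 9.16 ≈ 3.002183
Number of dilutions = 1
Total DF = (27.5 / 9.16)^1 (full precision, rounded at the end) = 3.00

3.00


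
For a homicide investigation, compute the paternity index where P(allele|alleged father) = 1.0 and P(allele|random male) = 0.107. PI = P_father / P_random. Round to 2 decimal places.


Paternity Index calculation:
PI = P(allele|father) / P(allele|random)
PI = 1.0 / 0.107
PI = 9.35

9.35


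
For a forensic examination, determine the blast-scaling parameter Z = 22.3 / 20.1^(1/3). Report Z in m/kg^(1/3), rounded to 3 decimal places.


Scaled distance calculation:
W^(1/3) = 20.1^(1/3) = 2.718934
Z = R / W^(1/3) = 22.3 / 2.718934
Z = 8.202 m/kg^(1/3)

8.202


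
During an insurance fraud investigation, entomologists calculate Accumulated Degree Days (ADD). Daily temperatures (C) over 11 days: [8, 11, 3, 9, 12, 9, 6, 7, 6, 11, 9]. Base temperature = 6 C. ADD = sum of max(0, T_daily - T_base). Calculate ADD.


Computing ADD day by day:
Day 1: max(0, 8 - 6) = 2
Day 2: max(0, 11 - 6) = 5
Day 3: max(0, 3 - 6) = 0
Day 4: max(0, 9 - 6) = 3
Day 5: max(0, 12 - 6) = 6
Day 6: max(0, 9 - 6) = 3
Day 7: max(0, 6 - 6) = 0
Day 8: max(0, 7 - 6) = 1
Day 9: max(0, 6 - 6) = 0
Day 10: max(0, 11 - 6) = 5
Day 11: max(0, 9 - 6) = 3
Total ADD = 28

28


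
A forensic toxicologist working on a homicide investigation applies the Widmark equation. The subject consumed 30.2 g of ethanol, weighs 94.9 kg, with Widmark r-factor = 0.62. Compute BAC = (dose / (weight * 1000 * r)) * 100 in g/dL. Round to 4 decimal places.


Applying the Widmark formula:
BAC = (dose_g / (body_wt * 1000 * r)) * 100
Denominator = 94.9 * 1000 * 0.62 = 58838
BAC = (30.2 / 58838) * 100
BAC = 0.0513 g/dL

0.0513


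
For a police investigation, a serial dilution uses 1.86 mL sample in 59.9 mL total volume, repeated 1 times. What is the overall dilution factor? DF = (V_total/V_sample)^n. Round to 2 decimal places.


Dilution factor calculation:
Single dilution = V_total / V_sample = 59.9 / 1.86 ≈ 32.204301
Number of dilutions = 1
Total DF = (59.9 / 1.86)^1 (full precision, rounded at the end) = 32.20

32.20


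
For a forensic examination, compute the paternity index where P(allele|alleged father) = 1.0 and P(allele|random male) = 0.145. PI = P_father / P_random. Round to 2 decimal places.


Paternity Index calculation:
PI = P(allele|father) / P(allele|random)
PI = 1.0 / 0.145
PI = 6.90

6.90


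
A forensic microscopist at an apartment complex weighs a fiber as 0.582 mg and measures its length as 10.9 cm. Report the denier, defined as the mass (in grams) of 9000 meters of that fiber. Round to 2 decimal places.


Denier calculation:
Mass in grams = 0.582 mg / 1000 = 0.000582 g
Length in meters = 10.9 cm / 100 = 0.109 m
Linear density = mass / length = 0.000582 / 0.109 = 0.00533945 g/m
Denier = (g/m) * 9000 = 0.00533945 * 9000 = 48.06

48.06


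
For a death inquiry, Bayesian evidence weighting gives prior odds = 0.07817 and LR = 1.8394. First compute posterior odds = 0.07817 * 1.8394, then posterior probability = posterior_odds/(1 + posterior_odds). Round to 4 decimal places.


Bayesian evidence evaluation:
Posterior odds = prior_odds * LR = 0.07817 * 1.8394 = 0.1437859
Posterior probability = posterior_odds / (1 + posterior_odds)
= 0.1437859 / (1 + 0.1437859)
= 0.1437859 / 1.1437859
= 0.1257

0.1257


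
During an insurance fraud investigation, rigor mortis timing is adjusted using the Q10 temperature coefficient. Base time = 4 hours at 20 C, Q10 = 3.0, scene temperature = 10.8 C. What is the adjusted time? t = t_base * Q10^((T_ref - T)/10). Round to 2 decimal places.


Rigor mortis time adjustment:
Exponent = (T_ref - T_actual) / 10 = (20 - 10.8) / 10 = 0.92
Q10 factor = 3.0^0.92 = 2.74759
t_adjusted = 4 * 2.74759 = 10.99 hours

10.99


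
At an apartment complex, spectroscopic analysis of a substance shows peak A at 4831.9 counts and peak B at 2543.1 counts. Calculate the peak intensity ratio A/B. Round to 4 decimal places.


Spectral peak ratio:
Peak A = 4831.9 counts
Peak B = 2543.1 counts
Ratio = 4831.9 / 2543.1 = 1.9000

1.9000


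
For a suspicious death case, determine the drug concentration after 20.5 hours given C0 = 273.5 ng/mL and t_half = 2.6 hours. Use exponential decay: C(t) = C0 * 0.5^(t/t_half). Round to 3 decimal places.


Drug concentration decay:
Number of half-lives = t / t_half = 20.5 / 2.6 = 7.884615
Decay factor = 0.5^7.884615 = 0.0042315
C(t) = 273.5 * 0.0042315 = 1.157 ng/mL

1.157


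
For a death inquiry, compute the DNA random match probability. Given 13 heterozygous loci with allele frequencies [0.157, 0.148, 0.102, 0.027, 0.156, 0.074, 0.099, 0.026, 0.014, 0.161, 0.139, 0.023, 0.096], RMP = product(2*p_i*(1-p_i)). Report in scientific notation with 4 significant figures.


Computing RMP for 13 loci:
Locus 1: 2 * 0.157 * 0.843 = 0.264702
Locus 2: 2 * 0.148 * 0.852 = 0.252192
Locus 3: 2 * 0.102 * 0.898 = 0.183192
Locus 4: 2 * 0.027 * 0.973 = 0.052542
Locus 5: 2 * 0.156 * 0.844 = 0.263328
Locus 6: 2 * 0.074 * 0.926 = 0.137048
Locus 7: 2 * 0.099 * 0.901 = 0.178398
Locus 8: 2 * 0.026 * 0.974 = 0.050648
Locus 9: 2 * 0.014 * 0.986 = 0.027608
Locus 10: 2 * 0.161 * 0.839 = 0.270158
Locus 11: 2 * 0.139 * 0.861 = 0.239358
Locus 12: 2 * 0.023 * 0.977 = 0.044942
Locus 13: 2 * 0.096 * 0.904 = 0.173568
RMP = 2.918e-12

2.918e-12


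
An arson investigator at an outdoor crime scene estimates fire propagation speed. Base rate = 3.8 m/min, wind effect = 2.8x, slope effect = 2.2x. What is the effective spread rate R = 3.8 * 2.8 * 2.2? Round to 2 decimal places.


Fire spread rate calculation:
R = R0 * wind_factor * slope_factor
= 3.8 * 2.8 * 2.2
= 10.64 * 2.2
= 23.41 m/min

23.41


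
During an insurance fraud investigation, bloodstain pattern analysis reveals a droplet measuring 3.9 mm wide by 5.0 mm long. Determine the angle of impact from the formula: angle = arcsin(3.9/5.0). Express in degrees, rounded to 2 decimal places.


Blood spatter impact angle calculation:
width / length = 3.9 / 5.0 = 0.78
angle = arcsin(0.78)
angle = 51.26 degrees

51.26


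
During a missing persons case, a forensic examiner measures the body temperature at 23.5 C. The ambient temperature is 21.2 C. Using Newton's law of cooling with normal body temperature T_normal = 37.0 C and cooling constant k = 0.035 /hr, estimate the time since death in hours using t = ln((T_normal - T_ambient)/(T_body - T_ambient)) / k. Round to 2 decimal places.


Using Newton's law of cooling:
t = ln((T_normal - T_ambient) / (T_body - T_ambient)) / k
T_normal - T_ambient = 15.8
T_body - T_ambient = 2.3
Ratio = 6.869565
ln(ratio) = 1.927101
t = 1.927101 / 0.035 = 55.06 hours

55.06


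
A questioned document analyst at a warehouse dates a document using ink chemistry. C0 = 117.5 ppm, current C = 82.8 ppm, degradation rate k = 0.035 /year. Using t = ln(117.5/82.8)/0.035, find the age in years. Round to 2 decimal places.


Document age estimation:
C0/C = 117.5 / 82.8 = 1.419082
ln(C0/C) = 0.35001
t = 0.35001 / 0.035 = 10.00 years

10.00


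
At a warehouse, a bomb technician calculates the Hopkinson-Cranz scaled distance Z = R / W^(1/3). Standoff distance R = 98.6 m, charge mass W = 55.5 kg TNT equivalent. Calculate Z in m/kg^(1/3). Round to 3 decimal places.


Scaled distance calculation:
W^(1/3) = 55.5^(1/3) = 3.814442
Z = R / W^(1/3) = 98.6 / 3.814442
Z = 25.849 m/kg^(1/3)

25.849


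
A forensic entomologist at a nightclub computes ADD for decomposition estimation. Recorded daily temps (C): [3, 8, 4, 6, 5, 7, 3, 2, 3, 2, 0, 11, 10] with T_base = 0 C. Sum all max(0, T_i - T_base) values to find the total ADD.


Computing ADD day by day:
Day 1: max(0, 3 - 0) = 3
Day 2: max(0, 8 - 0) = 8
Day 3: max(0, 4 - 0) = 4
Day 4: max(0, 6 - 0) = 6
Day 5: max(0, 5 - 0) = 5
Day 6: max(0, 7 - 0) = 7
Day 7: max(0, 3 - 0) = 3
Day 8: max(0, 2 - 0) = 2
Day 9: max(0, 3 - 0) = 3
Day 10: max(0, 2 - 0) = 2
Day 11: max(0, 0 - 0) = 0
Day 12: max(0, 11 - 0) = 11
Day 13: max(0, 10 - 0) = 10
Total ADD = 64

64


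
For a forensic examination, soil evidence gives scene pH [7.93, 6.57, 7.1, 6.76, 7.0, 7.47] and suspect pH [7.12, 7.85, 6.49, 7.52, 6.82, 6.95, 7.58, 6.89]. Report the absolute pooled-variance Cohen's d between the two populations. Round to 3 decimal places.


Pooled-variance Cohen's d for soil pH comparison:
Scene mean = 42.83 / 6 = 7.138333
Suspect mean = 57.22 / 8 = 7.1525
Scene sample variance s_s^2 = 0.244697
Suspect sample variance s_c^2 = 0.20925
Pooled variance = ((n_s-1)*s_s^2 + (n_c-1)*s_c^2) / (n_s + n_c - 2) = 0.224019
Pooled SD = sqrt(0.224019) = 0.473306
Mean difference = -0.014167
|d| = |-0.014167| / 0.473306 = 0.030

0.030


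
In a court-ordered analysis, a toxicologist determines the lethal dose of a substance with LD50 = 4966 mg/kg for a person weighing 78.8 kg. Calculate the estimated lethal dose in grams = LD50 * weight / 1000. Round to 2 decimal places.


Lethal dose calculation:
Lethal dose = LD50 * body_weight / 1000
= 4966 * 78.8 / 1000
= 391320.8 / 1000
= 391.32 g

391.32


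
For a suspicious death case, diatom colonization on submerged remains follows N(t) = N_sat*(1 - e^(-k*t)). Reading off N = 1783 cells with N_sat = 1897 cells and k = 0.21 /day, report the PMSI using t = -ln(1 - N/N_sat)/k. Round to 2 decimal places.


PMSI from diatom colonization curve:
N / N_sat = 1783 / 1897 = 0.939905
1 - N/N_sat = 0.060095
ln(1 - N/N_sat) = -2.811829
t = -ln(1 - N/N_sat) / k = -(-2.811829) / 0.21 = 13.39 days

13.39


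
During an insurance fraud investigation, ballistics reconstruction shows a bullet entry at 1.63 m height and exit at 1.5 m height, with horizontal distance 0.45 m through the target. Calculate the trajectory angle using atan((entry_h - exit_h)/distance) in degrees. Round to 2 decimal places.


Bullet trajectory angle:
Height difference = 1.63 - 1.5 = 0.13 m
angle = atan(0.13 / 0.45)
angle = atan(0.288889)
angle = 16.11 degrees

16.11


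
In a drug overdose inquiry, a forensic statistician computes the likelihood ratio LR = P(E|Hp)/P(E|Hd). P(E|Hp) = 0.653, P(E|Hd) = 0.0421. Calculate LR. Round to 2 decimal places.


Likelihood ratio calculation:
LR = P(E|Hp) / P(E|Hd)
LR = 0.653 / 0.0421
LR = 15.51

15.51


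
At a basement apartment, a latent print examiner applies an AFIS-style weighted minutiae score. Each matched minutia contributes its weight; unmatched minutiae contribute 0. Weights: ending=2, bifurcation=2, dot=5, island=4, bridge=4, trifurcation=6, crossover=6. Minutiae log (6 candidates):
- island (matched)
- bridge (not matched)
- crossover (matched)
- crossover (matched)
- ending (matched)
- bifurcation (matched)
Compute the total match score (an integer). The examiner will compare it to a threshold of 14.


Weighted minutiae match score:
  island: matched, +4 (running total 4)
  bridge: not matched, +0
  crossover: matched, +6 (running total 10)
  crossover: matched, +6 (running total 16)
  ending: matched, +2 (running total 18)
  bifurcation: matched, +2 (running total 20)
Total score = 20
Threshold = 14; verdict = identification

20


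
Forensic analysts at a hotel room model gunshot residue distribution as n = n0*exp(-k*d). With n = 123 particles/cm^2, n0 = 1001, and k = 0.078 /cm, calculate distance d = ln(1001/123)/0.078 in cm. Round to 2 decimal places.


GSR distance calculation:
n0/n = 1001 / 123 = 8.138211
ln(n0/n) = 2.09657
d = 2.09657 / 0.078 = 26.88 cm

26.88


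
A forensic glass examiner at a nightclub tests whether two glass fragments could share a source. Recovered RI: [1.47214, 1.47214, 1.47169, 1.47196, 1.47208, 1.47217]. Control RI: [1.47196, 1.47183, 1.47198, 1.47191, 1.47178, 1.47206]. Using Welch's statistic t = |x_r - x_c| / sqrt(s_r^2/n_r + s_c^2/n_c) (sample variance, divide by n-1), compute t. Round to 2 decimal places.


Welch's t-criterion for glass RI comparison:
Recovered mean = sum / n_r = 8.83218 / 6 = 1.47203
Control mean = sum / n_c = 8.83152 / 6 = 1.47192
Recovered sample variance s_r^2 = 3.336e-08
Control sample variance s_c^2 = 1.052e-08
Welch SE (unpooled) = sqrt(s_r^2/n_r + s_c^2/n_c) = sqrt(5.56e-09 + 1.75333e-09) = sqrt(7.31333e-09) = 8.5518e-05
|mean_r - mean_c| = 0.00011
t = 0.00011 / 8.5518e-05 = 1.29

1.29


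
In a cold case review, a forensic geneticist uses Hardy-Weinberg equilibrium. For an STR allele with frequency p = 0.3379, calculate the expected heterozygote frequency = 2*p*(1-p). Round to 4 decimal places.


Hardy-Weinberg heterozygote frequency:
q = 1 - p = 1 - 0.3379 = 0.6621
2pq = 2 * 0.3379 * 0.6621 = 0.4474

0.4474


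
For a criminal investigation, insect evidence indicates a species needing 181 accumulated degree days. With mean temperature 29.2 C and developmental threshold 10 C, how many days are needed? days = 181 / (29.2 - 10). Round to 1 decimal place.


Insect development time:
Effective temperature = avg_temp - T_base = 29.2 - 10 = 19.2 C
Days = ADD / effective_temp = 181 / 19.2 = 9.4 days

9.4


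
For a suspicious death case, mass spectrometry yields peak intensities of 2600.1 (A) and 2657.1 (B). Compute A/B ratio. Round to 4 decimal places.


Spectral peak ratio:
Peak A = 2600.1 counts
Peak B = 2657.1 counts
Ratio = 2600.1 / 2657.1 = 0.9785

0.9785


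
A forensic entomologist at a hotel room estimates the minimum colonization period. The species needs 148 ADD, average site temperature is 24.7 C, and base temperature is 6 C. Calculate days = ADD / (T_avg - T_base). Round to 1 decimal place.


Insect development time:
Effective temperature = avg_temp - T_base = 24.7 - 6 = 18.7 C
Days = ADD / effective_temp = 148 / 18.7 = 7.9 days

7.9


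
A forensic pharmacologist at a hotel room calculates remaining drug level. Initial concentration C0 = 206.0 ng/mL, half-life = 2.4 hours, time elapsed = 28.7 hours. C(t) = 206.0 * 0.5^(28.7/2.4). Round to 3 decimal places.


Drug concentration decay:
Number of half-lives = t / t_half = 28.7 / 2.4 = 11.958333
Decay factor = 0.5^11.958333 = 0.00025129
C(t) = 206.0 * 0.00025129 = 0.052 ng/mL

0.052


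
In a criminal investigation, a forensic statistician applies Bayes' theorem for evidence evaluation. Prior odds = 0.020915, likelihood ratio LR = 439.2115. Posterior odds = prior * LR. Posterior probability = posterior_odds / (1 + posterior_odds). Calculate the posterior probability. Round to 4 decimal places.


Bayesian evidence evaluation:
Posterior odds = prior_odds * LR = 0.020915 * 439.2115 = 9.186109
Posterior probability = posterior_odds / (1 + posterior_odds)
= 9.186109 / (1 + 9.186109)
= 9.186109 / 10.186109
= 0.9018

0.9018


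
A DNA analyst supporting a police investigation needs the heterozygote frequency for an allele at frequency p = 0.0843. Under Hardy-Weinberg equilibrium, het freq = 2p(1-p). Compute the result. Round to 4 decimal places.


Hardy-Weinberg heterozygote frequency:
q = 1 - p = 1 - 0.0843 = 0.9157
2pq = 2 * 0.0843 * 0.9157 = 0.1544

0.1544


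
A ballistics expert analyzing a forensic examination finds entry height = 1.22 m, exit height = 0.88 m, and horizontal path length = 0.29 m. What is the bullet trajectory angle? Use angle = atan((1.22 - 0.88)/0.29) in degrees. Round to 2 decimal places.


Bullet trajectory angle:
Height difference = 1.22 - 0.88 = 0.34 m
angle = atan(0.34 / 0.29)
angle = atan(1.172414)
angle = 49.54 degrees

49.54


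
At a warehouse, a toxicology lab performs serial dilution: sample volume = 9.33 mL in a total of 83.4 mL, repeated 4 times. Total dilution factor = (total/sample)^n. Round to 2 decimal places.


Dilution factor calculation:
Single dilution = V_total / V_sample = 83.4 / 9.33 ≈ 8.938907
Number of dilutions = 4
Total DF = (83.4 / 9.33)^4 (full precision, rounded at the end) = 6384.66

6384.66


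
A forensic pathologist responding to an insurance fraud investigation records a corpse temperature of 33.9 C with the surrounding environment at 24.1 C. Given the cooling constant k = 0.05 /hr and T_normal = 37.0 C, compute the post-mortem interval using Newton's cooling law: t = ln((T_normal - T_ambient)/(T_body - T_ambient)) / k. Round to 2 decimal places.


Using Newton's law of cooling:
t = ln((T_normal - T_ambient) / (T_body - T_ambient)) / k
T_normal - T_ambient = 12.9
T_body - T_ambient = 9.8
Ratio = 1.316327
ln(ratio) = 0.274845
t = 0.274845 / 0.05 = 5.50 hours

5.50
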